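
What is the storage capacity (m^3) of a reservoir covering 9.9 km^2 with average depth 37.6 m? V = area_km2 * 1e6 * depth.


V = 9.9 * 1e6 * 37.6 = 3.7224e+08 m^3


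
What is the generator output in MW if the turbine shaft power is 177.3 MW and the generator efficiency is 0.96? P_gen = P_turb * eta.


P_gen = 177.3 * 0.96 = 170.2080 MW


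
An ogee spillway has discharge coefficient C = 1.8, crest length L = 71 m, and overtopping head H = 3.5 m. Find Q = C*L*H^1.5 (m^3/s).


Q = 1.8 * 71 * 3.5^1.5 = 836.8217 m^3/s


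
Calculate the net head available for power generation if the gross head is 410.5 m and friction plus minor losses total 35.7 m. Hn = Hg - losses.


Hn = 410.5 - 35.7 = 374.8000 m


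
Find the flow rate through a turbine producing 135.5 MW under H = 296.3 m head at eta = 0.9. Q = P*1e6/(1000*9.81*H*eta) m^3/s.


Q = 135.5 * 1e6 / (1000 * 9.81 * 296.3 * 0.9) = 51.7960 m^3/s


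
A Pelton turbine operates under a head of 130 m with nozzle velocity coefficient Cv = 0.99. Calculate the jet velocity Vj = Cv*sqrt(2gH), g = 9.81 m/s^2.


Vj = 0.99 * sqrt(2*9.81*130) = 49.9984 m/s


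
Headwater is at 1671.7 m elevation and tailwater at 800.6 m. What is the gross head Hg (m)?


Hg = 1671.7 - 800.6 = 871.1000 m


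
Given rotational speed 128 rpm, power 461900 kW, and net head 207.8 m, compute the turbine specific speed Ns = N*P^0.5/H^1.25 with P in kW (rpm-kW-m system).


Ns = 128 * 461900^0.5 / 207.8^1.25 = 110.2623


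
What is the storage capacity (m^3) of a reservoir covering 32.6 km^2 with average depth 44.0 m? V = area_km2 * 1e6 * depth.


V = 32.6 * 1e6 * 44.0 = 1.4344e+09 m^3


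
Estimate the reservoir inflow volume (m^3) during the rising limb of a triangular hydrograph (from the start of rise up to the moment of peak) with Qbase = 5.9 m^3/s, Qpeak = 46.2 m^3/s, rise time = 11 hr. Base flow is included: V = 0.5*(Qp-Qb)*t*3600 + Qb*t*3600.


V = 0.5*(46.2 - 5.9)*11*3600 + 5.9*11*3600 = 1.0316e+06 m^3


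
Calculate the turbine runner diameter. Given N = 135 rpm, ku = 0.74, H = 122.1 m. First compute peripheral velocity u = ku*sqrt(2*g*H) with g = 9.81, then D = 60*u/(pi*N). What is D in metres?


u = 0.74 * sqrt(2*9.81*122.1) = 36.2192 m/s
D = 60 * 36.2192 / (pi * 135) = 5.1240 m


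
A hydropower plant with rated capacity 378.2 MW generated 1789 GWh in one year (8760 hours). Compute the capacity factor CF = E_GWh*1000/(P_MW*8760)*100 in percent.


CF = 1789 * 1000 / (378.2 * 8760) * 100 = 53.9989 %


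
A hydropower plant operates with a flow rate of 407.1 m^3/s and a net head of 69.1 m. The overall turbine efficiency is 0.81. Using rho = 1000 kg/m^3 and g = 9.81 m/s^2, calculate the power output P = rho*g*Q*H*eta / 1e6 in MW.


P = 1000 * 9.81 * 407.1 * 69.1 * 0.81 / 1e6 = 223.5286 MW


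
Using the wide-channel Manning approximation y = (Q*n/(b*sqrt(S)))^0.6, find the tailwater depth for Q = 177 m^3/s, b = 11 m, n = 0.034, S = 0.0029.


y = (177 * 0.034 / (11 * 0.0029^0.5))^0.6 = 4.0190 m


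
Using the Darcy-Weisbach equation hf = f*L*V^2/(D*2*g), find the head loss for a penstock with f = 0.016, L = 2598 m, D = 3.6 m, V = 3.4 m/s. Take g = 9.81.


hf = 0.016 * 2598 * 3.4^2 / (3.6 * 2 * 9.81) = 6.8032 m


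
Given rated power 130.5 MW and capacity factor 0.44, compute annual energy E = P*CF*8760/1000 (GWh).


E = 130.5 * 0.44 * 8760 / 1000 = 502.9992 GWh


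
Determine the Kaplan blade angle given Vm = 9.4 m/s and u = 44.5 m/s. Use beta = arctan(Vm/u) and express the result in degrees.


beta = arctan(9.4 / 44.5) = 11.9276 degrees


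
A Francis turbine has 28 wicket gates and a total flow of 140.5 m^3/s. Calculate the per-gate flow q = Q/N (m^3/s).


q = 140.5 / 28 = 5.0179 m^3/s


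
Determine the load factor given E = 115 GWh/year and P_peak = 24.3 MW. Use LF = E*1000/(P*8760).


LF = 115 * 1000 / (24.3 * 8760) = 0.5402


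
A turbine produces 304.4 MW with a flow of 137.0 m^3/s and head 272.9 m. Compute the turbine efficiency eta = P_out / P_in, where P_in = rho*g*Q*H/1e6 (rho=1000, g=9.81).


P_in = 1000 * 9.81 * 137.0 * 272.9 / 1e6 = 366.7694 MW
eta = 304.4 / 366.7694 = 0.8299


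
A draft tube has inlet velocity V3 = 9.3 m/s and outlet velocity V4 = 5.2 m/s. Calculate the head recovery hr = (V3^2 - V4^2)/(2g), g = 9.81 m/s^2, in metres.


hr = (9.3^2 - 5.2^2) / (2*9.81) = 3.0301 m


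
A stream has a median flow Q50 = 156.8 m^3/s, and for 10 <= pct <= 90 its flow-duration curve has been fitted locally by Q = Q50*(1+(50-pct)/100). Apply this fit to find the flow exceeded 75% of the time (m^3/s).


Q = 156.8 * (1 + (50 - 75)/100) = 117.6000 m^3/s


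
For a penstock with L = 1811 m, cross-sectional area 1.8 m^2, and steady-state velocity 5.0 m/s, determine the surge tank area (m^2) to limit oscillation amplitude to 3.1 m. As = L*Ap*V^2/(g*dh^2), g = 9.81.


As = 1811 * 1.8 * 5.0^2 / (9.81 * 3.1^2) = 864.4474 m^2


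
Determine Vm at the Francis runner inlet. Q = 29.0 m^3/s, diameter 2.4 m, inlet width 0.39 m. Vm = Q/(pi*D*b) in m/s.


Vm = 29.0 / (pi * 2.4 * 0.39) = 9.8622 m/s


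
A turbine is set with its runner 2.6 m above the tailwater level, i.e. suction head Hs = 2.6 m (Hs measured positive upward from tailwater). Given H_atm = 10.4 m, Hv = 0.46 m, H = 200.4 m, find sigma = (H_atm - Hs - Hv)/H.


sigma = (10.4 - 2.6 - 0.46) / 200.4 = 0.0366


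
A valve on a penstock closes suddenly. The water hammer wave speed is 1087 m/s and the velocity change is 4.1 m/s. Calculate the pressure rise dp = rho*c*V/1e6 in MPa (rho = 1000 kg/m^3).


dp = 1000 * 1087 * 4.1 / 1e6 = 4.4567 MPa


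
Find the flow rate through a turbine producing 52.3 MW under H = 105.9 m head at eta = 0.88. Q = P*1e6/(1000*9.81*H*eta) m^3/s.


Q = 52.3 * 1e6 / (1000 * 9.81 * 105.9 * 0.88) = 57.2076 m^3/s


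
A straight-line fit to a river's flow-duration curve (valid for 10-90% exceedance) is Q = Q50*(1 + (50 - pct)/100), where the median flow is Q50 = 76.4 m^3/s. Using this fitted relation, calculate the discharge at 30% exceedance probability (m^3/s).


Q = 76.4 * (1 + (50 - 30)/100) = 91.6800 m^3/s


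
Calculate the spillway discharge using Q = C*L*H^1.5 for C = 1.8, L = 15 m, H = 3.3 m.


Q = 1.8 * 15 * 3.3^1.5 = 161.8582 m^3/s


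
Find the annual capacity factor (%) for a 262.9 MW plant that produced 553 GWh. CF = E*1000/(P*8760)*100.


CF = 553 * 1000 / (262.9 * 8760) * 100 = 24.0121 %


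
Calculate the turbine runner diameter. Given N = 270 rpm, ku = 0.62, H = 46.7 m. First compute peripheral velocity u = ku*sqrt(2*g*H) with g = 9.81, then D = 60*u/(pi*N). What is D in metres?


u = 0.62 * sqrt(2*9.81*46.7) = 18.7672 m/s
D = 60 * 18.7672 / (pi * 270) = 1.3275 m


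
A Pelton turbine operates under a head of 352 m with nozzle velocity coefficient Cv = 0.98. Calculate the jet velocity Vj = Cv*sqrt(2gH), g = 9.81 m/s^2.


Vj = 0.98 * sqrt(2*9.81*352) = 81.4417 m/s


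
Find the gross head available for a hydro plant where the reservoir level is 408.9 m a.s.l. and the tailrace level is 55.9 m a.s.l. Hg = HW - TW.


Hg = 408.9 - 55.9 = 353.0000 m


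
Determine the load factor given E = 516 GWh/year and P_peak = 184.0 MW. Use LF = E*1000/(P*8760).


LF = 516 * 1000 / (184.0 * 8760) = 0.3201


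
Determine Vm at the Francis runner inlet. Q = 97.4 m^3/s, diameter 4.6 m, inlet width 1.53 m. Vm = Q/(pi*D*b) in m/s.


Vm = 97.4 / (pi * 4.6 * 1.53) = 4.4051 m/s


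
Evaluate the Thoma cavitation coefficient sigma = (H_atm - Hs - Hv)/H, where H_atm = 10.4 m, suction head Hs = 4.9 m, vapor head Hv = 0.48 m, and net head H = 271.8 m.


sigma = (10.4 - 4.9 - 0.48) / 271.8 = 0.0185


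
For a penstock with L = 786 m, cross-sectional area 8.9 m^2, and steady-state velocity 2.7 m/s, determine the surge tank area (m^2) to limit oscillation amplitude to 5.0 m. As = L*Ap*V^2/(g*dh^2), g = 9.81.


As = 786 * 8.9 * 2.7^2 / (9.81 * 5.0^2) = 207.9367 m^2


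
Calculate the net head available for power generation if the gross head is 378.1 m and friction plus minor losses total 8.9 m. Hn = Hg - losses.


Hn = 378.1 - 8.9 = 369.2000 m


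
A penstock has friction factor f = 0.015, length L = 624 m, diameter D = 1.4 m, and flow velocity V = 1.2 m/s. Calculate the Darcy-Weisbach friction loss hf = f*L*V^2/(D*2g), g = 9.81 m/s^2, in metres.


hf = 0.015 * 624 * 1.2^2 / (1.4 * 2 * 9.81) = 0.4907 m


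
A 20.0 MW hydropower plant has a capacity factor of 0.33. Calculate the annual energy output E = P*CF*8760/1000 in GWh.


E = 20.0 * 0.33 * 8760 / 1000 = 57.8160 GWh


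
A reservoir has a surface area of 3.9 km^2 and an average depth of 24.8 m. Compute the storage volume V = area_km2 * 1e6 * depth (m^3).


V = 3.9 * 1e6 * 24.8 = 9.6720e+07 m^3


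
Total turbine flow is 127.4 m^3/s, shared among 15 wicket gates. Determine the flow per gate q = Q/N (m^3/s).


q = 127.4 / 15 = 8.4933 m^3/s


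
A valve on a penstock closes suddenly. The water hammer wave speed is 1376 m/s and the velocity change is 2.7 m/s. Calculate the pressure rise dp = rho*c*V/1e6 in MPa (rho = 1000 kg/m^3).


dp = 1000 * 1376 * 2.7 / 1e6 = 3.7152 MPa


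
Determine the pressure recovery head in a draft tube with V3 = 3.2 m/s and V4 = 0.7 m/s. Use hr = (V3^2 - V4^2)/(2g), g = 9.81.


hr = (3.2^2 - 0.7^2) / (2*9.81) = 0.4969 m


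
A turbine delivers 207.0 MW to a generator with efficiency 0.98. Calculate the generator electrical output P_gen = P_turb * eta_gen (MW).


P_gen = 207.0 * 0.98 = 202.8600 MW


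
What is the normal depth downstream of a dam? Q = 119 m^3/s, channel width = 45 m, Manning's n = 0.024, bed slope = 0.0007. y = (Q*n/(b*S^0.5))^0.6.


y = (119 * 0.024 / (45 * 0.0007^0.5))^0.6 = 1.6904 m


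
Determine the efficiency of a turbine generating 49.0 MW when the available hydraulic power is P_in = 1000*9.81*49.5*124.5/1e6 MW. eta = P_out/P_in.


P_in = 1000 * 9.81 * 49.5 * 124.5 / 1e6 = 60.4566 MW
eta = 49.0 / 60.4566 = 0.8105


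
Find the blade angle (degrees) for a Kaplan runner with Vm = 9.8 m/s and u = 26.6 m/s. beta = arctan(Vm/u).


beta = arctan(9.8 / 26.6) = 20.2249 degrees


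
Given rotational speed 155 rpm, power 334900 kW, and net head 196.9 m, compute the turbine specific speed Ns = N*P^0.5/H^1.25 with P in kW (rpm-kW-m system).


Ns = 155 * 334900^0.5 / 196.9^1.25 = 121.6136


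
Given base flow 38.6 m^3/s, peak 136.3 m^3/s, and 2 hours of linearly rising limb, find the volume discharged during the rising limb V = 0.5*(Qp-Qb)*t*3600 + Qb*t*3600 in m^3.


V = 0.5*(136.3 - 38.6)*2*3600 + 38.6*2*3600 = 629640.0000 m^3


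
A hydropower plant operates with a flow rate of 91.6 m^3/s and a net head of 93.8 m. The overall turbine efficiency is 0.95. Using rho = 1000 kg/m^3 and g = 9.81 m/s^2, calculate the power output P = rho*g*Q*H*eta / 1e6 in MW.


P = 1000 * 9.81 * 91.6 * 93.8 * 0.95 / 1e6 = 80.0739 MW


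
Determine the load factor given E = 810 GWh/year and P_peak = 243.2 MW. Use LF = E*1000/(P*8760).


LF = 810 * 1000 / (243.2 * 8760) = 0.3802


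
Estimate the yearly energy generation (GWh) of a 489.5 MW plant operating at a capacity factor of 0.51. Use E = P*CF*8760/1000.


E = 489.5 * 0.51 * 8760 / 1000 = 2186.8902 GWh


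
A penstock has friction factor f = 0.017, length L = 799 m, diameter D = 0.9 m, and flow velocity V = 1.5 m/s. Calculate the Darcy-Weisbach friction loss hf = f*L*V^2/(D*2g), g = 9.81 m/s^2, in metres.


hf = 0.017 * 799 * 1.5^2 / (0.9 * 2 * 9.81) = 1.7308 m


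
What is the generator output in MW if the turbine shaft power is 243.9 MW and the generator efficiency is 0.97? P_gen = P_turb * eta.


P_gen = 243.9 * 0.97 = 236.5830 MW


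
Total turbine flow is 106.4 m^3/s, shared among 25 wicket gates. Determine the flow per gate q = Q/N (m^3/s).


q = 106.4 / 25 = 4.2560 m^3/s


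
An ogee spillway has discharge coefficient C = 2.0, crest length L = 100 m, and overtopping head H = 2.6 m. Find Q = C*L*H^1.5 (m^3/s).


Q = 2.0 * 100 * 2.6^1.5 = 838.4748 m^3/s


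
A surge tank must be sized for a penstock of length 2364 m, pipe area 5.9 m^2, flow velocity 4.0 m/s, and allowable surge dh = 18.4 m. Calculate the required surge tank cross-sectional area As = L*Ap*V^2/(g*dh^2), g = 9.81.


As = 2364 * 5.9 * 4.0^2 / (9.81 * 18.4^2) = 67.1916 m^2


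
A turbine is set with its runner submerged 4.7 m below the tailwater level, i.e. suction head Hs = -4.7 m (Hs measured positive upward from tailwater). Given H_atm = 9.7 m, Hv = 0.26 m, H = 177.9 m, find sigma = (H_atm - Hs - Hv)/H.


sigma = (9.7 - (-4.7) - 0.26) / 177.9 = 0.0795


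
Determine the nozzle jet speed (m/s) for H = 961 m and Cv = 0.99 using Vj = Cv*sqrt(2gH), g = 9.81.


Vj = 0.99 * sqrt(2*9.81*961) = 135.9397 m/s


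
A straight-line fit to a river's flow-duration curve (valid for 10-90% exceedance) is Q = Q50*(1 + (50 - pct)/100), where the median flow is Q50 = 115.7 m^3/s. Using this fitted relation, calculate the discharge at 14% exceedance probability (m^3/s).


Q = 115.7 * (1 + (50 - 14)/100) = 157.3520 m^3/s


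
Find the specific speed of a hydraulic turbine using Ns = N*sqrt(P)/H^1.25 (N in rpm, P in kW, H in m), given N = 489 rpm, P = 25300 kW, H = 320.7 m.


Ns = 489 * 25300^0.5 / 320.7^1.25 = 57.3120


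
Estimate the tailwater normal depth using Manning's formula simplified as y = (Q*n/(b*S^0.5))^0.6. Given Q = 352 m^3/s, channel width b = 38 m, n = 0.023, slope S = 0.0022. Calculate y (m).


y = (352 * 0.023 / (38 * 0.0022^0.5))^0.6 = 2.4795 m


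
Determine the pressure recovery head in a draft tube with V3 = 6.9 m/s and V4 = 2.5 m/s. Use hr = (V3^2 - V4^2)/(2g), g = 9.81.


hr = (6.9^2 - 2.5^2) / (2*9.81) = 2.1081 m


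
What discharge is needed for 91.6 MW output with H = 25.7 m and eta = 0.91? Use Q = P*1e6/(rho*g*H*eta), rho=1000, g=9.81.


Q = 91.6 * 1e6 / (1000 * 9.81 * 25.7 * 0.91) = 399.2565 m^3/s


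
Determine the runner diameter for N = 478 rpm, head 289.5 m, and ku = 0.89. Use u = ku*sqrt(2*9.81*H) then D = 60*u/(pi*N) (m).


u = 0.89 * sqrt(2*9.81*289.5) = 67.0755 m/s
D = 60 * 67.0755 / (pi * 478) = 2.6800 m


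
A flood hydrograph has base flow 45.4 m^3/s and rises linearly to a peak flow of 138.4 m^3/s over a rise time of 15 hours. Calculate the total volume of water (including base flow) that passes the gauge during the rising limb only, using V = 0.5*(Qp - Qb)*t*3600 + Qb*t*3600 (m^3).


V = 0.5*(138.4 - 45.4)*15*3600 + 45.4*15*3600 = 4.9626e+06 m^3


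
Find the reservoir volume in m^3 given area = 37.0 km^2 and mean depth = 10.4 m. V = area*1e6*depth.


V = 37.0 * 1e6 * 10.4 = 3.8480e+08 m^3


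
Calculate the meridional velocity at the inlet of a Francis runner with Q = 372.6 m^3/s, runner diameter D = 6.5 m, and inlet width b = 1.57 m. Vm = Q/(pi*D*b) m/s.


Vm = 372.6 / (pi * 6.5 * 1.57) = 11.6220 m/s


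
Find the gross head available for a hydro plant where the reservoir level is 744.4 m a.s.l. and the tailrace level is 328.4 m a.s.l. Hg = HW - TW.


Hg = 744.4 - 328.4 = 416.0000 m


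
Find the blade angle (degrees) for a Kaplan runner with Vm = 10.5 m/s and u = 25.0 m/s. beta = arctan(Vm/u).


beta = arctan(10.5 / 25.0) = 22.7824 degrees


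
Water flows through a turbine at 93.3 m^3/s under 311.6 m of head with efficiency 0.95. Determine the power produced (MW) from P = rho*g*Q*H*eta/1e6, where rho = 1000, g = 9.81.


P = 1000 * 9.81 * 93.3 * 311.6 * 0.95 / 1e6 = 270.9391 MW


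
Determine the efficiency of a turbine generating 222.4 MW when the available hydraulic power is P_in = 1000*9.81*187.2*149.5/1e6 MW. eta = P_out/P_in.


P_in = 1000 * 9.81 * 187.2 * 149.5 / 1e6 = 274.5466 MW
eta = 222.4 / 274.5466 = 0.8101


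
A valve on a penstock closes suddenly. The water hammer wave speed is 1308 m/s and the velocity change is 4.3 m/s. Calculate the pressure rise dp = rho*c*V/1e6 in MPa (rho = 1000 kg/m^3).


dp = 1000 * 1308 * 4.3 / 1e6 = 5.6244 MPa


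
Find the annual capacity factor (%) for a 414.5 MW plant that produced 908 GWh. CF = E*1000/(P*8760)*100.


CF = 908 * 1000 / (414.5 * 8760) * 100 = 25.0067 %


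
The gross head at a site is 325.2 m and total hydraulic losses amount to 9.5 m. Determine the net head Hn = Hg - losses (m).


Hn = 325.2 - 9.5 = 315.7000 m


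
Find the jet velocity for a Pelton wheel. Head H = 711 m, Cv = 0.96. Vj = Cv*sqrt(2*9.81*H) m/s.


Vj = 0.96 * sqrt(2*9.81*711) = 113.3850 m/s


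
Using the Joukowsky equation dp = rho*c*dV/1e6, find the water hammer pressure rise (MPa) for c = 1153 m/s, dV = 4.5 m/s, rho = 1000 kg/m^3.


dp = 1000 * 1153 * 4.5 / 1e6 = 5.1885 MPa


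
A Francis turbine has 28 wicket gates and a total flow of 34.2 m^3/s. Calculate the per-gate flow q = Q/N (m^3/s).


q = 34.2 / 28 = 1.2214 m^3/s


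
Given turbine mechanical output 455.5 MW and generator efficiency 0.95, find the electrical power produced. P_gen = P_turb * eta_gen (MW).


P_gen = 455.5 * 0.95 = 432.7250 MW


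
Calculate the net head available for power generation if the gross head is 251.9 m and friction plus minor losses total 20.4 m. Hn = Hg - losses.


Hn = 251.9 - 20.4 = 231.5000 m


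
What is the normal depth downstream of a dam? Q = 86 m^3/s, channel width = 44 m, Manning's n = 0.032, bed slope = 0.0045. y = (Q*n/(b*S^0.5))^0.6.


y = (86 * 0.032 / (44 * 0.0045^0.5))^0.6 = 0.9589 m


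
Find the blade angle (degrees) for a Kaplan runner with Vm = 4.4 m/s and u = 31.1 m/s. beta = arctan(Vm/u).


beta = arctan(4.4 / 31.1) = 8.0527 degrees


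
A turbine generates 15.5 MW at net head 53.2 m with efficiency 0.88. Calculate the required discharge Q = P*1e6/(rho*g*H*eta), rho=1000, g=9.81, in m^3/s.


Q = 15.5 * 1e6 / (1000 * 9.81 * 53.2 * 0.88) = 33.7496 m^3/s


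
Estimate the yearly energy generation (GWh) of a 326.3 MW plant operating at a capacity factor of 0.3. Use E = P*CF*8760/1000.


E = 326.3 * 0.3 * 8760 / 1000 = 857.5164 GWh


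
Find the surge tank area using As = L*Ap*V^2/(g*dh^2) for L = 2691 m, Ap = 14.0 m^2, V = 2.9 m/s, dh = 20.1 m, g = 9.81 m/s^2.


As = 2691 * 14.0 * 2.9^2 / (9.81 * 20.1^2) = 79.9423 m^2


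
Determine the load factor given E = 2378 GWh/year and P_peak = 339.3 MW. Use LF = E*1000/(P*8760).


LF = 2378 * 1000 / (339.3 * 8760) = 0.8001


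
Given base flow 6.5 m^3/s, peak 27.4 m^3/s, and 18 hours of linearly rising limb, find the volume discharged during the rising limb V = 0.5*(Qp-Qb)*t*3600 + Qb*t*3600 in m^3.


V = 0.5*(27.4 - 6.5)*18*3600 + 6.5*18*3600 = 1.0984e+06 m^3


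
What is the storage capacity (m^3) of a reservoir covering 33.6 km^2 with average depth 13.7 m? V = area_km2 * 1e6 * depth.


V = 33.6 * 1e6 * 13.7 = 4.6032e+08 m^3


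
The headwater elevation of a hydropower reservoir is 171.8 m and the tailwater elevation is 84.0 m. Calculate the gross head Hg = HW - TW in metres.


Hg = 171.8 - 84.0 = 87.8000 m


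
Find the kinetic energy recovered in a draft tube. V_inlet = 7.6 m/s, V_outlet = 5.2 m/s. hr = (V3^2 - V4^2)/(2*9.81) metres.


hr = (7.6^2 - 5.2^2) / (2*9.81) = 1.5657 m


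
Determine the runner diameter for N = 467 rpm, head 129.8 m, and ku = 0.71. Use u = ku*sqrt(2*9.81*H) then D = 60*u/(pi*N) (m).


u = 0.71 * sqrt(2*9.81*129.8) = 35.8299 m/s
D = 60 * 35.8299 / (pi * 467) = 1.4653 m


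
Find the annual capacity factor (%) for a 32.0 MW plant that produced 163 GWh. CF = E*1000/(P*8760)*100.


CF = 163 * 1000 / (32.0 * 8760) * 100 = 58.1478 %


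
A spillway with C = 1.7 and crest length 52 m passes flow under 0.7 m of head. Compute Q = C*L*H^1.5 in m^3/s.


Q = 1.7 * 52 * 0.7^1.5 = 51.7725 m^3/s


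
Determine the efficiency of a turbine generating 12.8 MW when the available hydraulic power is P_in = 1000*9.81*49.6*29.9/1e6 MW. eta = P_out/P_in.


P_in = 1000 * 9.81 * 49.6 * 29.9 / 1e6 = 14.5486 MW
eta = 12.8 / 14.5486 = 0.8798


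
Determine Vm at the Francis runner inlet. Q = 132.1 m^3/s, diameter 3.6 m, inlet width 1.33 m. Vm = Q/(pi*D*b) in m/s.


Vm = 132.1 / (pi * 3.6 * 1.33) = 8.7821 m/s


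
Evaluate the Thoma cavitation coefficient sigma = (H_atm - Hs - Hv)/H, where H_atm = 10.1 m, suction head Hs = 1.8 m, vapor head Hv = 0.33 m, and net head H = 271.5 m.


sigma = (10.1 - 1.8 - 0.33) / 271.5 = 0.0294


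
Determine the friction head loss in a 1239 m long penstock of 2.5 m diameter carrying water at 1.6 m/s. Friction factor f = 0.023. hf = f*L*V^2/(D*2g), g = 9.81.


hf = 0.023 * 1239 * 1.6^2 / (2.5 * 2 * 9.81) = 1.4873 m


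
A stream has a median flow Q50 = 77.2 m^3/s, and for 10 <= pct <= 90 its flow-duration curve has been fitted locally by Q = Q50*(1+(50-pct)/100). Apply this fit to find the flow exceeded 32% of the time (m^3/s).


Q = 77.2 * (1 + (50 - 32)/100) = 91.0960 m^3/s


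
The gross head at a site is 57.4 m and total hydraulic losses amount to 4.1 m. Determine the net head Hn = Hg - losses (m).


Hn = 57.4 - 4.1 = 53.3000 m


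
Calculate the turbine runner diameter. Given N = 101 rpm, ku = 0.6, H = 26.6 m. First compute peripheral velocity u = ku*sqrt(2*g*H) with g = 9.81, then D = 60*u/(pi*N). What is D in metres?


u = 0.6 * sqrt(2*9.81*26.6) = 13.7070 m/s
D = 60 * 13.7070 / (pi * 101) = 2.5919 m


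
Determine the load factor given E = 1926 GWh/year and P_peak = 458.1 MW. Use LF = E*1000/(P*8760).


LF = 1926 * 1000 / (458.1 * 8760) = 0.4799


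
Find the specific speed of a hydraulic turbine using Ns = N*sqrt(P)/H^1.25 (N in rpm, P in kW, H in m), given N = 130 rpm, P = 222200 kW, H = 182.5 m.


Ns = 130 * 222200^0.5 / 182.5^1.25 = 91.3559


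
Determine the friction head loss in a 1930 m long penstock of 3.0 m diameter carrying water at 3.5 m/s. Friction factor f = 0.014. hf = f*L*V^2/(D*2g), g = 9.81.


hf = 0.014 * 1930 * 3.5^2 / (3.0 * 2 * 9.81) = 5.6234 m


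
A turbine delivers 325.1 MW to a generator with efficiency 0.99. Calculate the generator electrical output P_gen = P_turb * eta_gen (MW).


P_gen = 325.1 * 0.99 = 321.8490 MW


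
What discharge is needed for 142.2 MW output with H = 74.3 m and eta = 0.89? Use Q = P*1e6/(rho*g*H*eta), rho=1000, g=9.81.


Q = 142.2 * 1e6 / (1000 * 9.81 * 74.3 * 0.89) = 219.2057 m^3/s


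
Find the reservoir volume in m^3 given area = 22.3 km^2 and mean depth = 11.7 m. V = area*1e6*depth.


V = 22.3 * 1e6 * 11.7 = 2.6091e+08 m^3


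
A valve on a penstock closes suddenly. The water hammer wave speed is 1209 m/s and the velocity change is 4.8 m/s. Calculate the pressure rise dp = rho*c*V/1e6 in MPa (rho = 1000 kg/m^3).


dp = 1000 * 1209 * 4.8 / 1e6 = 5.8032 MPa


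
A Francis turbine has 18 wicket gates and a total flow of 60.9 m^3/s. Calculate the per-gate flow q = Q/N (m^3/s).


q = 60.9 / 18 = 3.3833 m^3/s


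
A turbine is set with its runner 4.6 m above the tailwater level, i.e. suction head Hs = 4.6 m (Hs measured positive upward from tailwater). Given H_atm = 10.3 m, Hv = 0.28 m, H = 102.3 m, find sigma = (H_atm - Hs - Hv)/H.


sigma = (10.3 - 4.6 - 0.28) / 102.3 = 0.0530


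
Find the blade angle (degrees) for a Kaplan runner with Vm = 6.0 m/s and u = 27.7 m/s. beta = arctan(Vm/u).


beta = arctan(6.0 / 27.7) = 12.2218 degrees


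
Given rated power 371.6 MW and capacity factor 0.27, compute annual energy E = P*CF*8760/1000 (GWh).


E = 371.6 * 0.27 * 8760 / 1000 = 878.9083 GWh


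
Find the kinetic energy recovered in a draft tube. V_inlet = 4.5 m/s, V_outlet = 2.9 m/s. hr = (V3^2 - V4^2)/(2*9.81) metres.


hr = (4.5^2 - 2.9^2) / (2*9.81) = 0.6035 m


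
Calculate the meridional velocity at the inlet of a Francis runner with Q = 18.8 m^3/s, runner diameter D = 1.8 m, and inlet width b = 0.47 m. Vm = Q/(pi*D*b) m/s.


Vm = 18.8 / (pi * 1.8 * 0.47) = 7.0736 m/s


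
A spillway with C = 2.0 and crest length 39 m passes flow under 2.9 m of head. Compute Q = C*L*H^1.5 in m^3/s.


Q = 2.0 * 39 * 2.9^1.5 = 385.2047 m^3/s


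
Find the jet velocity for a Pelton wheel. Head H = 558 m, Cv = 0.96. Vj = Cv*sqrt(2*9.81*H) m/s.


Vj = 0.96 * sqrt(2*9.81*558) = 100.4472 m/s


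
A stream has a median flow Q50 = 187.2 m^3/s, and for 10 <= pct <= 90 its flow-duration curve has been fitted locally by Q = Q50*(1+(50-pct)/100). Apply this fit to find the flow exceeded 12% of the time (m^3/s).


Q = 187.2 * (1 + (50 - 12)/100) = 258.3360 m^3/s


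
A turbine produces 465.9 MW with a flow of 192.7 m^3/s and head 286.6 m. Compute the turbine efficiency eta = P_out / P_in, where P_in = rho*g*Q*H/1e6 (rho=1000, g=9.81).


P_in = 1000 * 9.81 * 192.7 * 286.6 / 1e6 = 541.7849 MW
eta = 465.9 / 541.7849 = 0.8599


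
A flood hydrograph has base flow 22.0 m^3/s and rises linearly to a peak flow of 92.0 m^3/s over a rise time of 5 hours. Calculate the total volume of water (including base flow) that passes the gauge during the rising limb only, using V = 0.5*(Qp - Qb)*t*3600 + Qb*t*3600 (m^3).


V = 0.5*(92.0 - 22.0)*5*3600 + 22.0*5*3600 = 1.0260e+06 m^3


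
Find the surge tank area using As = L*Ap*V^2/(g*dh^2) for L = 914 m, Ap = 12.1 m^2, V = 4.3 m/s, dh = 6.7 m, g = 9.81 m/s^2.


As = 914 * 12.1 * 4.3^2 / (9.81 * 6.7^2) = 464.3547 m^2


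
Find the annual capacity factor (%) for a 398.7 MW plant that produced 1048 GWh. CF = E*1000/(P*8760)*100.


CF = 1048 * 1000 / (398.7 * 8760) * 100 = 30.0062 %


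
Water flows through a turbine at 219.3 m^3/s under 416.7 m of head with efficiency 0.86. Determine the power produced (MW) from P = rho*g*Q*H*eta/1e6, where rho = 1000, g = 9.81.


P = 1000 * 9.81 * 219.3 * 416.7 * 0.86 / 1e6 = 770.9560 MW


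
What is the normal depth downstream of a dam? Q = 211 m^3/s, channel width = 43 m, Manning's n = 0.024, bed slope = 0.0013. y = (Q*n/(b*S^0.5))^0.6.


y = (211 * 0.024 / (43 * 0.0013^0.5))^0.6 = 2.0344 m


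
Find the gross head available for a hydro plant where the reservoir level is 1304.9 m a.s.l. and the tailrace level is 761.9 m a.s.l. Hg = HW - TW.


Hg = 1304.9 - 761.9 = 543.0000 m


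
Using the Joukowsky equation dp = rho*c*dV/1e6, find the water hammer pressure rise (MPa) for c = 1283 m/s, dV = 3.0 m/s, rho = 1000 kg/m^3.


dp = 1000 * 1283 * 3.0 / 1e6 = 3.8490 MPa


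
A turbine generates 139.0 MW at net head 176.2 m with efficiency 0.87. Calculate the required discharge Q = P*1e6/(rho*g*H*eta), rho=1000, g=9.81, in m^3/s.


Q = 139.0 * 1e6 / (1000 * 9.81 * 176.2 * 0.87) = 92.4316 m^3/s


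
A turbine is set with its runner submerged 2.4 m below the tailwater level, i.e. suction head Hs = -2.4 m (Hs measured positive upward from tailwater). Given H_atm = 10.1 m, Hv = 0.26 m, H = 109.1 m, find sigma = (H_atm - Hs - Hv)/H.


sigma = (10.1 - (-2.4) - 0.26) / 109.1 = 0.1122


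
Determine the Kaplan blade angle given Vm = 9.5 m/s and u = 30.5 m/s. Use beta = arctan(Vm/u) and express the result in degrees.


beta = arctan(9.5 / 30.5) = 17.3005 degrees


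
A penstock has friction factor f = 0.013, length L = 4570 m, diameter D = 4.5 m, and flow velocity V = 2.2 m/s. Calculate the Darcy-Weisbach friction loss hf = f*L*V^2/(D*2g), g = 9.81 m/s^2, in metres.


hf = 0.013 * 4570 * 2.2^2 / (4.5 * 2 * 9.81) = 3.2568 m


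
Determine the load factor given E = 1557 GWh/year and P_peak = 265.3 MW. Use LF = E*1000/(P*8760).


LF = 1557 * 1000 / (265.3 * 8760) = 0.6700


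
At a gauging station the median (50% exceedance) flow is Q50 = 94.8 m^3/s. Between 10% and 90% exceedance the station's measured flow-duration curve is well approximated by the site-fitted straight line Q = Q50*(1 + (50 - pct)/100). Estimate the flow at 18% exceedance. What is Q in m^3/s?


Q = 94.8 * (1 + (50 - 18)/100) = 125.1360 m^3/s


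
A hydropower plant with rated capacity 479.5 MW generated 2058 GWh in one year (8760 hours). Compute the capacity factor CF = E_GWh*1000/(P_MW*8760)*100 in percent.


CF = 2058 * 1000 / (479.5 * 8760) * 100 = 48.9951 %


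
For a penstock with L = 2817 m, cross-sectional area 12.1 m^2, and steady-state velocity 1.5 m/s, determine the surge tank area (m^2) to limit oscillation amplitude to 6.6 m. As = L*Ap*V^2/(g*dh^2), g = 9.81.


As = 2817 * 12.1 * 1.5^2 / (9.81 * 6.6^2) = 179.4725 m^2


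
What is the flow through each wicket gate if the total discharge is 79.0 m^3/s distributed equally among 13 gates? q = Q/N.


q = 79.0 / 13 = 6.0769 m^3/s


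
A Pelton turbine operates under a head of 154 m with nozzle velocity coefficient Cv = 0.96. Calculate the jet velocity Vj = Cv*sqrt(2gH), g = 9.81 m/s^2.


Vj = 0.96 * sqrt(2*9.81*154) = 52.7693 m/s


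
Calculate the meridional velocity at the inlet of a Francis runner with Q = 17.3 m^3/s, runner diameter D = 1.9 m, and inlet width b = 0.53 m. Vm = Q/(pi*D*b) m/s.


Vm = 17.3 / (pi * 1.9 * 0.53) = 5.4685 m/s


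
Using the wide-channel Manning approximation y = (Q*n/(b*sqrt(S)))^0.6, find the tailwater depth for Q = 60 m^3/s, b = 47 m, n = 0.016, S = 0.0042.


y = (60 * 0.016 / (47 * 0.0042^0.5))^0.6 = 0.5002 m


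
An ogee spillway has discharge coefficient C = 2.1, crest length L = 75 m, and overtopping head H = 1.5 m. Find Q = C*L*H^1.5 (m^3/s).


Q = 2.1 * 75 * 1.5^1.5 = 289.3460 m^3/s


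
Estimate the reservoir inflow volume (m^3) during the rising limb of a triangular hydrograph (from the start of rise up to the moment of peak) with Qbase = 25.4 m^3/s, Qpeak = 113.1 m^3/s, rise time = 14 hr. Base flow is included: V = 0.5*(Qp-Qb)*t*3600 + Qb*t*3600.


V = 0.5*(113.1 - 25.4)*14*3600 + 25.4*14*3600 = 3.4902e+06 m^3


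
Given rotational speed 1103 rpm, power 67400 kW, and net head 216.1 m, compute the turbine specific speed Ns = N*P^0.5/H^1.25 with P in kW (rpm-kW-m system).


Ns = 1103 * 67400^0.5 / 216.1^1.25 = 345.6106


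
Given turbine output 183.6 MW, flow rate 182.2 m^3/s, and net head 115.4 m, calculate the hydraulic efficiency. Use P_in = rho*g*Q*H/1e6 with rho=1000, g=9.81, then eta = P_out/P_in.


P_in = 1000 * 9.81 * 182.2 * 115.4 / 1e6 = 206.2639 MW
eta = 183.6 / 206.2639 = 0.8901


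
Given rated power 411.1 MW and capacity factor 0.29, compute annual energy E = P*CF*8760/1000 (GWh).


E = 411.1 * 0.29 * 8760 / 1000 = 1044.3584 GWh


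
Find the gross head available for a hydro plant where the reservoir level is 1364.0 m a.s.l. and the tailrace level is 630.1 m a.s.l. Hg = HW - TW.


Hg = 1364.0 - 630.1 = 733.9000 m


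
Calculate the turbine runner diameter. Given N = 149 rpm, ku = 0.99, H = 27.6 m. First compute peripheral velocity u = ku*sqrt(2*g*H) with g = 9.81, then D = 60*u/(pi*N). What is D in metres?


u = 0.99 * sqrt(2*9.81*27.6) = 23.0377 m/s
D = 60 * 23.0377 / (pi * 149) = 2.9529 m


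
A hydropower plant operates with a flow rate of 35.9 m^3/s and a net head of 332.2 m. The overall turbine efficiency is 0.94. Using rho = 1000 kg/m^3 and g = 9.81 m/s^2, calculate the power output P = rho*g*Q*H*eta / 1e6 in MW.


P = 1000 * 9.81 * 35.9 * 332.2 * 0.94 / 1e6 = 109.9742 MW


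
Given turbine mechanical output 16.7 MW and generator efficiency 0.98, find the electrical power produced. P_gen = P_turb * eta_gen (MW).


P_gen = 16.7 * 0.98 = 16.3660 MW


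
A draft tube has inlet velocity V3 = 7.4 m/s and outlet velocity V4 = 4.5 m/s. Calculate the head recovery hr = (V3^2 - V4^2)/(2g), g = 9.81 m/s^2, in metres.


hr = (7.4^2 - 4.5^2) / (2*9.81) = 1.7589 m


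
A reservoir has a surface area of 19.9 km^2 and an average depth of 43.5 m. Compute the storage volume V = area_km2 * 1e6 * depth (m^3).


V = 19.9 * 1e6 * 43.5 = 8.6565e+08 m^3


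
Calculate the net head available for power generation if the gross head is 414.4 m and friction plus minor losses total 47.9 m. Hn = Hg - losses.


Hn = 414.4 - 47.9 = 366.5000 m


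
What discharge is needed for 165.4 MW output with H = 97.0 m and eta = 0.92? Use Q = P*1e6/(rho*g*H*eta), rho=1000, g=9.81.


Q = 165.4 * 1e6 / (1000 * 9.81 * 97.0 * 0.92) = 188.9326 m^3/s


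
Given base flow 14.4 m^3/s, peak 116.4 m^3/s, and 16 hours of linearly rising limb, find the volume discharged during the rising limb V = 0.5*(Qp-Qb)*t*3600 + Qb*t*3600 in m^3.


V = 0.5*(116.4 - 14.4)*16*3600 + 14.4*16*3600 = 3.7670e+06 m^3


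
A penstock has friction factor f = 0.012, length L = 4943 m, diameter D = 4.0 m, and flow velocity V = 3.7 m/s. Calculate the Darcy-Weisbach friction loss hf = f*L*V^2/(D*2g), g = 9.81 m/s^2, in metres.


hf = 0.012 * 4943 * 3.7^2 / (4.0 * 2 * 9.81) = 10.3470 m


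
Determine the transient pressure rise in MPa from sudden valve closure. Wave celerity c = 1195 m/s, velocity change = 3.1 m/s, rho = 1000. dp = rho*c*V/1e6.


dp = 1000 * 1195 * 3.1 / 1e6 = 3.7045 MPa


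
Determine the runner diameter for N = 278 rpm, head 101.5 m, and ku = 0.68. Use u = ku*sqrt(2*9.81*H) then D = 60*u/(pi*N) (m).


u = 0.68 * sqrt(2*9.81*101.5) = 30.3453 m/s
D = 60 * 30.3453 / (pi * 278) = 2.0847 m


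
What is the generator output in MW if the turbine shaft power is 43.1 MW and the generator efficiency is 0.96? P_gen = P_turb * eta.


P_gen = 43.1 * 0.96 = 41.3760 MW


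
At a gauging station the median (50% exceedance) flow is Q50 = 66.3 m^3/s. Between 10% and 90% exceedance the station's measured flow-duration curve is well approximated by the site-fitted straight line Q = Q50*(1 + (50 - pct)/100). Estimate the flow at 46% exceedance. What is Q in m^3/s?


Q = 66.3 * (1 + (50 - 46)/100) = 68.9520 m^3/s


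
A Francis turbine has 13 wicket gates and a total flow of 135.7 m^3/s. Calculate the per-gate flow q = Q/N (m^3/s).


q = 135.7 / 13 = 10.4385 m^3/s


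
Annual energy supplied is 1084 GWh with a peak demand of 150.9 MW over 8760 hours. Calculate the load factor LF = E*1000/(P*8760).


LF = 1084 * 1000 / (150.9 * 8760) = 0.8200


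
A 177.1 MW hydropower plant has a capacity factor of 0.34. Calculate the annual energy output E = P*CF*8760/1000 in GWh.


E = 177.1 * 0.34 * 8760 / 1000 = 527.4746 GWh


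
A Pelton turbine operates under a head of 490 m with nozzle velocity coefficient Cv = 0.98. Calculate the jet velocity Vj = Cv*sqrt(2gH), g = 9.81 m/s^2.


Vj = 0.98 * sqrt(2*9.81*490) = 96.0890 m/s


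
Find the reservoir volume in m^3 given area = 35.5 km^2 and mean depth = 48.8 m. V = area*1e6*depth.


V = 35.5 * 1e6 * 48.8 = 1.7324e+09 m^3


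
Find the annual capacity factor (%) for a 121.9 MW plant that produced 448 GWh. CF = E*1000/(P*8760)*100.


CF = 448 * 1000 / (121.9 * 8760) * 100 = 41.9537 %


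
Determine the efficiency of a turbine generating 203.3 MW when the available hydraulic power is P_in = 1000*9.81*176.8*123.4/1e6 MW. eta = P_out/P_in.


P_in = 1000 * 9.81 * 176.8 * 123.4 / 1e6 = 214.0259 MW
eta = 203.3 / 214.0259 = 0.9499


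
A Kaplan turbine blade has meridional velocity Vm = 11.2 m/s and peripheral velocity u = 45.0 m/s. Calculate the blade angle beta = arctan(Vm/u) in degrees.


beta = arctan(11.2 / 45.0) = 13.9763 degrees


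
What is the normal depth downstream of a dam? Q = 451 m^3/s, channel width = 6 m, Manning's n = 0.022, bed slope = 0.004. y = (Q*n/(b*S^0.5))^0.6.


y = (451 * 0.022 / (6 * 0.004^0.5))^0.6 = 7.0868 m


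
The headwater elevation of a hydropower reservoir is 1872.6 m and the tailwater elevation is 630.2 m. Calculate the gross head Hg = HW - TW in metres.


Hg = 1872.6 - 630.2 = 1242.4000 m


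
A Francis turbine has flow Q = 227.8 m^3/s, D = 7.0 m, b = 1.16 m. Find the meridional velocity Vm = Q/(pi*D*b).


Vm = 227.8 / (pi * 7.0 * 1.16) = 8.9299 m/s


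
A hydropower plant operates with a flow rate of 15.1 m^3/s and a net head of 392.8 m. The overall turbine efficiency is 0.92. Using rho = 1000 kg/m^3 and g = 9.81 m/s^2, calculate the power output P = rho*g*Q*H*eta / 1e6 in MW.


P = 1000 * 9.81 * 15.1 * 392.8 * 0.92 / 1e6 = 53.5310 MW


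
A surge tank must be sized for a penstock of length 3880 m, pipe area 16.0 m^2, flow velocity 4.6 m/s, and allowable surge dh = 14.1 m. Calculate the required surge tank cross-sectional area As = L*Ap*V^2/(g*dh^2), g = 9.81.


As = 3880 * 16.0 * 4.6^2 / (9.81 * 14.1^2) = 673.5350 m^2


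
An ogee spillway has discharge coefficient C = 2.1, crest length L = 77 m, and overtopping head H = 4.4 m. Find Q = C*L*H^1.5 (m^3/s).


Q = 2.1 * 77 * 4.4^1.5 = 1492.4130 m^3/s


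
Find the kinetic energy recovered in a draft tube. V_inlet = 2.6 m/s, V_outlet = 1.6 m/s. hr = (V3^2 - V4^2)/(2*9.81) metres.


hr = (2.6^2 - 1.6^2) / (2*9.81) = 0.2141 m


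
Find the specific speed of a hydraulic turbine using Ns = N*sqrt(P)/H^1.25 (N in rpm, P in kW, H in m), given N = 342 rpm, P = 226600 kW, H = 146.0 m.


Ns = 342 * 226600^0.5 / 146.0^1.25 = 320.7857


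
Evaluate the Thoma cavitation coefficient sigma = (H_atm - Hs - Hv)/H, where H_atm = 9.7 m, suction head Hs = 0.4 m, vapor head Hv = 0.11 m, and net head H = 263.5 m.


sigma = (9.7 - 0.4 - 0.11) / 263.5 = 0.0349


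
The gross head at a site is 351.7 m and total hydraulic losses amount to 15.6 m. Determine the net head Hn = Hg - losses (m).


Hn = 351.7 - 15.6 = 336.1000 m


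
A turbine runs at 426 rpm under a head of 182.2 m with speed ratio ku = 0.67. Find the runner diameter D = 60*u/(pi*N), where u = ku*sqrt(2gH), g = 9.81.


u = 0.67 * sqrt(2*9.81*182.2) = 40.0589 m/s
D = 60 * 40.0589 / (pi * 426) = 1.7959 m


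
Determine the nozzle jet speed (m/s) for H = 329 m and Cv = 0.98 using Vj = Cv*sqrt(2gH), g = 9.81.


Vj = 0.98 * sqrt(2*9.81*329) = 78.7360 m/s


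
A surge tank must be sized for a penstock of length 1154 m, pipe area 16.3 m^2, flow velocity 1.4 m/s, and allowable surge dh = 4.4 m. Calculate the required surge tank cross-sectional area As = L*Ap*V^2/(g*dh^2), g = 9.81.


As = 1154 * 16.3 * 1.4^2 / (9.81 * 4.4^2) = 194.1222 m^2


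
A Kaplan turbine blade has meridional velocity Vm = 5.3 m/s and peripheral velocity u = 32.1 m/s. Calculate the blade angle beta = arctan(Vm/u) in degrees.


beta = arctan(5.3 / 32.1) = 9.3755 degrees


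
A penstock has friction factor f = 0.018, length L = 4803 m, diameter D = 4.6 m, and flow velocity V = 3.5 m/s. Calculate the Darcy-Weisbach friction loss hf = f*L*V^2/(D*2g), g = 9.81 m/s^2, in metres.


hf = 0.018 * 4803 * 3.5^2 / (4.6 * 2 * 9.81) = 11.7345 m


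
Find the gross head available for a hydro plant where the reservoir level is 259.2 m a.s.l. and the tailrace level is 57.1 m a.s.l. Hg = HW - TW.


Hg = 259.2 - 57.1 = 202.1000 m


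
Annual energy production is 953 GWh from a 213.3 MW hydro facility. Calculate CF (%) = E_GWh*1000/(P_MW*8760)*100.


CF = 953 * 1000 / (213.3 * 8760) * 100 = 51.0033 %


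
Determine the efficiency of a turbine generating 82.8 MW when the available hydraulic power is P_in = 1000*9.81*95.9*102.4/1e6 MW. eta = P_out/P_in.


P_in = 1000 * 9.81 * 95.9 * 102.4 / 1e6 = 96.3358 MW
eta = 82.8 / 96.3358 = 0.8595


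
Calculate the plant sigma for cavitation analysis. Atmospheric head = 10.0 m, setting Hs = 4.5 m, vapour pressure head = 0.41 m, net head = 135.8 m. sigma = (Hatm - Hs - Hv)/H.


sigma = (10.0 - 4.5 - 0.41) / 135.8 = 0.0375


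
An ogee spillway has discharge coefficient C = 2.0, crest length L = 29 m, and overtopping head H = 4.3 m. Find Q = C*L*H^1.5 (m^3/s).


Q = 2.0 * 29 * 4.3^1.5 = 517.1668 m^3/s


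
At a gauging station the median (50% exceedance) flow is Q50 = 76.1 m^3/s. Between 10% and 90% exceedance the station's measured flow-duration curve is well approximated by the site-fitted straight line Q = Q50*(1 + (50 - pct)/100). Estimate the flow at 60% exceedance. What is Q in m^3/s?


Q = 76.1 * (1 + (50 - 60)/100) = 68.4900 m^3/s
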